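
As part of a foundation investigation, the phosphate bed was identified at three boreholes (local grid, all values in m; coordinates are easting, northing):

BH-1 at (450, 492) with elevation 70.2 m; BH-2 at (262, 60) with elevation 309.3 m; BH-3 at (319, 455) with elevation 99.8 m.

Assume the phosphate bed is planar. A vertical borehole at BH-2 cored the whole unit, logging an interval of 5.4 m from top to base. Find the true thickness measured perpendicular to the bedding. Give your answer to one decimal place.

Two edge vectors: BH-1→BH-2 = (-188, -432, 239.1), BH-1→BH-3 = (-131, -37, 29.6).
Normal n = (BH-1→BH-2) × (BH-1→BH-3) = (-3940.5, -25757.3, -49636).
So ∂z/∂easting = −n_x/n_z = −0.07939 and ∂z/∂northing = −n_y/n_z = −0.51892.
|∇z| = √(a²+b²) = 0.52496, so dip δ = arctan(0.52496) = 27.70°.
True thickness = vertical thickness × cos δ = 5.4 × cos 27.70° = 4.8 m.

4.8 m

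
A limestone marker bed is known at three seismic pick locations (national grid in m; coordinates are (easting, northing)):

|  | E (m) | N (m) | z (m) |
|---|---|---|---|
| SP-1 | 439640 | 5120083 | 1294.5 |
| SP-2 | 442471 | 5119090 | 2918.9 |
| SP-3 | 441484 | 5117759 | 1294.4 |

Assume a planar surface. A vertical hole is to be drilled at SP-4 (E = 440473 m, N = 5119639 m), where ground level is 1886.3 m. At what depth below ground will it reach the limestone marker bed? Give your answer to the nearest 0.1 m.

209.6 m

Two edge vectors: SP-1→SP-2 = (2831, -993, 1624.4), SP-1→SP-3 = (1844, -2324, -0.1).
Normal n = (SP-1→SP-2) × (SP-1→SP-3) = (3775204.9, 2995676.7, -4748152).
So ∂z/∂E = −n_x/n_z = 0.795089311 and ∂z/∂N = −n_y/n_z = 0.630914238.
Intercept c from SP-1: 1294.5 − 349553.06 − 3230333.26 = −3578591.83.
At (440473, 5119639): z_contact = 350215.37 + 3230053.14 − 3578591.83 = 1676.68 m.
Depth below ground = 1886.3 − 1676.68 = 209.6 m.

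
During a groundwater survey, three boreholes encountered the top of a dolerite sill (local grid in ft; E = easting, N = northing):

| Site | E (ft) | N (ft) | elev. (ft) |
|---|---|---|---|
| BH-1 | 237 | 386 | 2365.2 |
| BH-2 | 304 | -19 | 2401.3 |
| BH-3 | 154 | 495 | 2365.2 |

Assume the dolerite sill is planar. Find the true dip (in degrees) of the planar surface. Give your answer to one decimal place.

Two edge vectors: BH-1→BH-2 = (67, -405, 36.1), BH-1→BH-3 = (-83, 109, 0).
Normal n = (BH-1→BH-2) × (BH-1→BH-3) = (-3934.9, -2996.3, -26312).
So ∂z/∂E = −n_x/n_z = −0.14955 and ∂z/∂N = −n_y/n_z = −0.11388.
Gradient magnitude |∇z| = √(a² + b²) = √(0.02236 + 0.01297) = 0.18797.
True dip = arctan(0.18797) = 10.6°, dipping toward NE (azimuth ≈ 053°).

10.6°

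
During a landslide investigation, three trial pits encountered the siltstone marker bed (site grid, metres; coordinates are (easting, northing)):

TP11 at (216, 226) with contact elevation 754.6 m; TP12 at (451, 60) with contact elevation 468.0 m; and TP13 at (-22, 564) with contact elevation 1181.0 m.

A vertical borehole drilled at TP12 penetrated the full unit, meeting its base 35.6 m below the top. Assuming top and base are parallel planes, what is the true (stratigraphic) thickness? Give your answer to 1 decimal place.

Let the plane be z = a·E + b·N + c.
TP12−TP11: 235a − 166b = −286.6;  TP13−TP11: −238a + 338b = 426.4.
Solving gives a = −0.65348, b = 0.80139.
|∇z| = √(a²+b²) = 1.03406, so dip δ = arctan(1.03406) = 45.96°.
True thickness = vertical thickness × cos δ = 35.6 × cos 45.96° = 24.7 m.

24.7 m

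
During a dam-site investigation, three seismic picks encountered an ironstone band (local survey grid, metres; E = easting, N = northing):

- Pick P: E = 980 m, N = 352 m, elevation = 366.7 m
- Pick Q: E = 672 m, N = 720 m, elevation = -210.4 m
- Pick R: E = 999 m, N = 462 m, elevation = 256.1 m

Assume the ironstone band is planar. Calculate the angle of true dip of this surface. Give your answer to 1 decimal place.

51.0°

Let the plane be z = a·E + b·N + c.
Pick Q−Pick P: −308a + 368b = −577.1;  Pick R−Pick P: 19a + 110b = −110.6.
Solving gives a = 0.55735, b = −1.10172.
Gradient magnitude |∇z| = √(a² + b²) = √(0.31064 + 1.21380) = 1.23468.
True dip = arctan(1.23468) = 51.0°, dipping toward NNW (azimuth ≈ 333°).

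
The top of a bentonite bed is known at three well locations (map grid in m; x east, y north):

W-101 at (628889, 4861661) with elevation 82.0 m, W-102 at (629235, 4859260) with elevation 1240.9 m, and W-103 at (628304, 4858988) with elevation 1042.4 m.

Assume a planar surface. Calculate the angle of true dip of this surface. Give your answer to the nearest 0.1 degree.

28.9°

Let the plane be z = a·x + b·y + c.
W-102−W-101: 346a − 2401b = 1158.9;  W-103−W-101: −585a − 2673b = 960.4.
Solving gives a = 0.33992, b = −0.43369.
Gradient magnitude |∇z| = √(a² + b²) = √(0.11554 + 0.18809) = 0.55103.
True dip = arctan(0.55103) = 28.9°, dipping toward NW (azimuth ≈ 322°).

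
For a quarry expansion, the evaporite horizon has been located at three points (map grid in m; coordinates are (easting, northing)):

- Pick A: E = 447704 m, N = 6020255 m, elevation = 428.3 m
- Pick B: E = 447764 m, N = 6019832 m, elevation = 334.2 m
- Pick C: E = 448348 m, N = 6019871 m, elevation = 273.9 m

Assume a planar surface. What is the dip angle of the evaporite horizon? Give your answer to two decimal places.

13.32°

Two edge vectors: Pick A→Pick B = (60, -423, -94.1), Pick A→Pick C = (644, -384, -154.4).
Normal n = (Pick A→Pick B) × (Pick A→Pick C) = (29176.8, -51336.4, 249372).
So ∂z/∂E = −n_x/n_z = −0.11700 and ∂z/∂N = −n_y/n_z = 0.20586.
Gradient magnitude |∇z| = √(a² + b²) = √(0.01369 + 0.04238) = 0.23679.
True dip = arctan(0.23679) = 13.32°, dipping toward SSE (azimuth ≈ 150°).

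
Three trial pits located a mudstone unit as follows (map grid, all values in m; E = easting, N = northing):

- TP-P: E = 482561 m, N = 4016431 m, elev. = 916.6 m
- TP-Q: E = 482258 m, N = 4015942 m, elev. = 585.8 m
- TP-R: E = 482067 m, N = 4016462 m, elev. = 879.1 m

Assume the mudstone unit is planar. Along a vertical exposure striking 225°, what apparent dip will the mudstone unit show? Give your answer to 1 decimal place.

27.0°

Let the plane be z = a·E + b·N + c.
TP-Q−TP-P: −303a − 489b = −330.8;  TP-R−TP-P: −494a + 31b = −37.5.
Solving gives a = 0.11393, b = 0.60589.
Unit vector along 225° is (sin 225°, cos 225°) = (-0.7071, -0.7071).
Slope in that direction = a·(-0.7071) + b·(-0.7071) = −0.50899.
Apparent dip = arctan|0.50899| = 27.0° (true dip is 31.7°, so apparent ≤ true as expected).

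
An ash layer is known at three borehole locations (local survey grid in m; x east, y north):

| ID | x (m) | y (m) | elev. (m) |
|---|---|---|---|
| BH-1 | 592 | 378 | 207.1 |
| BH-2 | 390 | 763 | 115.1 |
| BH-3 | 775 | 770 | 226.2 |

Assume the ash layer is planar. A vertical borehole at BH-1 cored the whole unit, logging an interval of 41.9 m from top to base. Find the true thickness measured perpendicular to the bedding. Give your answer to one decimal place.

40.1 m

Let the plane be z = a·x + b·y + c.
BH-2−BH-1: −202a + 385b = −92;  BH-3−BH-1: 183a + 392b = 19.1.
Solving gives a = 0.29015, b = −0.08673.
|∇z| = √(a²+b²) = 0.30283, so dip δ = arctan(0.30283) = 16.85°.
True thickness = vertical thickness × cos δ = 41.9 × cos 16.85° = 40.1 m.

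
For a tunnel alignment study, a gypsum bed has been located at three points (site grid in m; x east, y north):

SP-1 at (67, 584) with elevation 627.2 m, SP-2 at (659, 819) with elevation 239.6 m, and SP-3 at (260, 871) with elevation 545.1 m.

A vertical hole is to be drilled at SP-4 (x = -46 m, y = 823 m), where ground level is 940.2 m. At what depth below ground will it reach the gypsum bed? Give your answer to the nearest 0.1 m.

179.3 m

Two edge vectors: SP-1→SP-2 = (592, 235, -387.6), SP-1→SP-3 = (193, 287, -82.1).
Normal n = (SP-1→SP-2) × (SP-1→SP-3) = (91947.7, -26203.6, 124549).
So ∂z/∂x = −n_x/n_z = −0.73825 and ∂z/∂y = −n_y/n_z = 0.21039.
Intercept c from SP-1: 627.2 + 49.46 − 122.87 = 553.80.
At (-46, 823): z_contact = 33.96 + 173.15 + 553.80 = 760.90 m.
Depth below ground = 940.2 − 760.90 = 179.3 m.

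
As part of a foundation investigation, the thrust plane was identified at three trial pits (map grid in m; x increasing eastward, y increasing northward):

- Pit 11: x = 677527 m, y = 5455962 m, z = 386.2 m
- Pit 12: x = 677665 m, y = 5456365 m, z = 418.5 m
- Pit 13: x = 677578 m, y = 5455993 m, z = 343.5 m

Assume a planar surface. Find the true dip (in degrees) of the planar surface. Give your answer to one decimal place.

50.5°

Two edge vectors: Pit 11→Pit 12 = (138, 403, 32.3), Pit 11→Pit 13 = (51, 31, -42.7).
Normal n = (Pit 11→Pit 12) × (Pit 11→Pit 13) = (-18209.4, 7539.9, -16275).
So ∂z/∂x = −n_x/n_z = −1.11886 and ∂z/∂y = −n_y/n_z = 0.46328.
Gradient magnitude |∇z| = √(a² + b²) = √(1.25184 + 0.21463) = 1.21098.
True dip = arctan(1.21098) = 50.5°, dipping toward ESE (azimuth ≈ 112°).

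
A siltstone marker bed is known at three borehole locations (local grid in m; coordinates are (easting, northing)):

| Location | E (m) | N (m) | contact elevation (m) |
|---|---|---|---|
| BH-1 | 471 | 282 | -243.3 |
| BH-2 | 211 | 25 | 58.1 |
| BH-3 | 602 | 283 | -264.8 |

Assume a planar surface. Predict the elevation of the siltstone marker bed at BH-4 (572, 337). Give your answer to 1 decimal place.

Let the plane be z = a·E + b·N + c.
BH-2−BH-1: −260a − 257b = 301.4;  BH-3−BH-1: 131a + 1b = −21.5.
Solving gives a = −0.15638, b = −1.01456.
Then c = -243.3 − a·471 − b·282 = 116.46.
At (572, 337): z = −89.4 − 341.9 + 116.46 = -314.9 m.

-314.9 m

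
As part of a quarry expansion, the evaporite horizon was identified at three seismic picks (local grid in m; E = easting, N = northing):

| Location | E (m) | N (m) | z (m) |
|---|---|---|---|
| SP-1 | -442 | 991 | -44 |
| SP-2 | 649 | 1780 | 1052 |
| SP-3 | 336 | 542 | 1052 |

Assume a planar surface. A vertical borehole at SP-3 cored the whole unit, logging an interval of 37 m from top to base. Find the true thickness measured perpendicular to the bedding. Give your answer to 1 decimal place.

22.9 m

Two edge vectors: SP-1→SP-2 = (1091, 789, 1096), SP-1→SP-3 = (778, -449, 1096).
Normal n = (SP-1→SP-2) × (SP-1→SP-3) = (1356848, -343048, -1103701).
So ∂z/∂E = −n_x/n_z = 1.22936 and ∂z/∂N = −n_y/n_z = −0.31082.
|∇z| = √(a²+b²) = 1.26804, so dip δ = arctan(1.26804) = 51.74°.
True thickness = vertical thickness × cos δ = 37 × cos 51.74° = 22.9 m.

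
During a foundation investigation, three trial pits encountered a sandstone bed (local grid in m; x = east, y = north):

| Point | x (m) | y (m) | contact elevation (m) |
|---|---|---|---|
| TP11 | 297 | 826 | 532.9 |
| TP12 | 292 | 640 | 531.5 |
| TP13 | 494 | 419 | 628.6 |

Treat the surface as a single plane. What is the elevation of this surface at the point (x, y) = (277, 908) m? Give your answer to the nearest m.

523 m

Let the plane be z = a·x + b·y + c.
TP12−TP11: −5a − 186b = −1.4;  TP13−TP11: 197a − 407b = 95.7.
Solving gives a = 0.47496, b = −0.00524.
Then c = 532.9 − a·297 − b·826 = 396.17.
At (277, 908): z = 131.6 − 4.8 + 396.17 = 523.0 m.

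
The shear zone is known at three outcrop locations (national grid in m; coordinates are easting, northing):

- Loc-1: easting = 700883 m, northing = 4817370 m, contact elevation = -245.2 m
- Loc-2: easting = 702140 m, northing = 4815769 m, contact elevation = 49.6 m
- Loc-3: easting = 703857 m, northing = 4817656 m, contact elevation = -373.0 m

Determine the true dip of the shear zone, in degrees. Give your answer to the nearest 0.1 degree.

Two edge vectors: Loc-1→Loc-2 = (1257, -1601, 294.8), Loc-1→Loc-3 = (2974, 286, -127.8).
Normal n = (Loc-1→Loc-2) × (Loc-1→Loc-3) = (120295, 1037379.8, 5120876).
So ∂z/∂easting = −n_x/n_z = −0.02349 and ∂z/∂northing = −n_y/n_z = −0.20258.
Gradient magnitude |∇z| = √(a² + b²) = √(0.00055 + 0.04104) = 0.20394.
True dip = arctan(0.20394) = 11.5°, dipping toward N (azimuth ≈ 007°).

11.5°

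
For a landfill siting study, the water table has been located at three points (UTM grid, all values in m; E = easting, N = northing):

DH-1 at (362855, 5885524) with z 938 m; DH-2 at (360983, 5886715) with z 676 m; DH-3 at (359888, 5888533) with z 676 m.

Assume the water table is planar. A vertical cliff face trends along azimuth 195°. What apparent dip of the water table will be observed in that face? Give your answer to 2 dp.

10.80°

Two edge vectors: DH-1→DH-2 = (-1872, 1191, -262), DH-1→DH-3 = (-2967, 3009, -262).
Normal n = (DH-1→DH-2) × (DH-1→DH-3) = (476316, 286890, -2099151).
So ∂z/∂E = −n_x/n_z = 0.22691 and ∂z/∂N = −n_y/n_z = 0.13667.
Unit vector along 195° is (sin 195°, cos 195°) = (-0.2588, -0.9659).
Slope in that direction = a·(-0.2588) + b·(-0.9659) = −0.19074.
Apparent dip = arctan|0.19074| = 10.80° (true dip is 14.8°, so apparent ≤ true as expected).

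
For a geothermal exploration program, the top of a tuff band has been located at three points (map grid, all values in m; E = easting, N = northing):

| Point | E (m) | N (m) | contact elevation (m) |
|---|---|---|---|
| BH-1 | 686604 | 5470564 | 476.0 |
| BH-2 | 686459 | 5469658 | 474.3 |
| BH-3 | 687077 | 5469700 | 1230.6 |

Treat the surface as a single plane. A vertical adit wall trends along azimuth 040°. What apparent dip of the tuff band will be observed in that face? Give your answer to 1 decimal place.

Let the plane be z = a·E + b·N + c.
BH-2−BH-1: −145a − 906b = −1.7;  BH-3−BH-1: 473a − 864b = 754.6.
Solving gives a = 1.23711, b = −0.19612.
Unit vector along 040° is (sin 40°, cos 40°) = (0.6428, 0.7660).
Slope in that direction = a·(0.6428) + b·(0.7660) = 0.64497.
Apparent dip = arctan|0.64497| = 32.8° (true dip is 51.4°, so apparent ≤ true as expected).

32.8°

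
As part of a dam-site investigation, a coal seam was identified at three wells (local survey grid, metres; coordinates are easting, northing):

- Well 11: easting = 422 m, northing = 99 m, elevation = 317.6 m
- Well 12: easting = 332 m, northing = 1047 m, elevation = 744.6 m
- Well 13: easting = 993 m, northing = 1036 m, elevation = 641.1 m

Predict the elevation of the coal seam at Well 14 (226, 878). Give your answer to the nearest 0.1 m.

686.7 m

Two edge vectors: Well 11→Well 12 = (-90, 948, 427), Well 11→Well 13 = (571, 937, 323.5).
Normal n = (Well 11→Well 12) × (Well 11→Well 13) = (-93421, 272932, -625638).
So ∂z/∂easting = −n_x/n_z = −0.149321 and ∂z/∂northing = −n_y/n_z = 0.436246.
Intercept c from Well 11: 317.6 + 63.01 − 43.19 = 337.43.
At (226, 878): z = −33.7 + 383.0 + 337.43 = 686.7 m.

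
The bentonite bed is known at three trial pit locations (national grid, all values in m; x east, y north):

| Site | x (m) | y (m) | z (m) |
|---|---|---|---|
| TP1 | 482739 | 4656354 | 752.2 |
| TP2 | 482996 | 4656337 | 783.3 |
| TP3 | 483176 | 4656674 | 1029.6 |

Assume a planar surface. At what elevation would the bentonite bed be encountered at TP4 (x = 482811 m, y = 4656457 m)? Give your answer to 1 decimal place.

Two edge vectors: TP1→TP2 = (257, -17, 31.1), TP1→TP3 = (437, 320, 277.4).
Normal n = (TP1→TP2) × (TP1→TP3) = (-14667.8, -57701.1, 89669).
So ∂z/∂x = −n_x/n_z = 0.163577156 and ∂z/∂y = −n_y/n_z = 0.643489946.
Intercept c from TP1: 752.2 − 78965.07 − 2996316.99 = −3074529.86.
At (482811, 4656457): z = 78976.9 + 2996383.3 − 3074529.86 = 830.3 m.

830.3 m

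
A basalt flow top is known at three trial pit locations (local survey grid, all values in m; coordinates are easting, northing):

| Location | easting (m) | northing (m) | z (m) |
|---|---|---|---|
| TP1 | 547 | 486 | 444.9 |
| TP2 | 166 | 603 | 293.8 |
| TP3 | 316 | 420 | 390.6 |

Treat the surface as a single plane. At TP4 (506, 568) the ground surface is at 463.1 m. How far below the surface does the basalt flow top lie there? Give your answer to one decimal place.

Let the plane be z = a·easting + b·northing + c.
TP2−TP1: −381a + 117b = −151.1;  TP3−TP1: −231a − 66b = −54.3.
Solving gives a = 0.31291, b = −0.27247.
Then c = 444.9 − a·547 − b·486 = 406.16.
At (506, 568): z_contact = 158.33 − 154.77 + 406.16 = 409.73 m.
Depth below ground = 463.1 − 409.73 = 53.4 m.

53.4 m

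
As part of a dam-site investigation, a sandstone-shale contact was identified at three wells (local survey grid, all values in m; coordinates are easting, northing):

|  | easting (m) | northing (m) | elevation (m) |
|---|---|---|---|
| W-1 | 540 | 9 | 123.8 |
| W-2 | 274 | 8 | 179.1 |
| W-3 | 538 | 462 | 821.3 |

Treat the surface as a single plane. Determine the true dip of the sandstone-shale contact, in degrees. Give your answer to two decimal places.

57.23°

Let the plane be z = a·easting + b·northing + c.
W-2−W-1: −266a − 1b = 55.3;  W-3−W-1: −2a + 453b = 697.5.
Solving gives a = −0.21368, b = 1.53879.
Gradient magnitude |∇z| = √(a² + b²) = √(0.04566 + 2.36788) = 1.55356.
True dip = arctan(1.55356) = 57.23°, dipping toward S (azimuth ≈ 172°).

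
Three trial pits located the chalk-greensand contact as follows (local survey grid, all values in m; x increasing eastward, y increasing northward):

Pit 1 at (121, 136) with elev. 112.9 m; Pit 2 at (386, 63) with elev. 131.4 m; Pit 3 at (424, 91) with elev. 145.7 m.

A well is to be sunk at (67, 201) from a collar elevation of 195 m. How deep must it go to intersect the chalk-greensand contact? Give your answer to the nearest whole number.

Two edge vectors: Pit 1→Pit 2 = (265, -73, 18.5), Pit 1→Pit 3 = (303, -45, 32.8).
Normal n = (Pit 1→Pit 2) × (Pit 1→Pit 3) = (-1561.9, -3086.5, 10194).
So ∂z/∂x = −n_x/n_z = 0.15322 and ∂z/∂y = −n_y/n_z = 0.30278.
Intercept c from Pit 1: 112.9 − 18.54 − 41.18 = 53.18.
At (67, 201): z_contact = 10.3 + 60.9 + 53.18 = 124.3 m.
Depth below ground = 195 − 124.3 = 71 m.

71 m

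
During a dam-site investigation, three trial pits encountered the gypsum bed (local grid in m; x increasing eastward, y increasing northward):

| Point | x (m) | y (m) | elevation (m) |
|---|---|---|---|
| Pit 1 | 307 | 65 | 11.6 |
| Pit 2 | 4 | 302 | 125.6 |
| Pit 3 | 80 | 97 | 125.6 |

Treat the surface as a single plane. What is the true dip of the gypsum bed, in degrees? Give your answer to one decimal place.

29.5°

Two edge vectors: Pit 1→Pit 2 = (-303, 237, 114), Pit 1→Pit 3 = (-227, 32, 114).
Normal n = (Pit 1→Pit 2) × (Pit 1→Pit 3) = (23370, 8664, 44103).
So ∂z/∂x = −n_x/n_z = −0.52990 and ∂z/∂y = −n_y/n_z = −0.19645.
Gradient magnitude |∇z| = √(a² + b²) = √(0.28079 + 0.03859) = 0.56514.
True dip = arctan(0.56514) = 29.5°, dipping toward ENE (azimuth ≈ 070°).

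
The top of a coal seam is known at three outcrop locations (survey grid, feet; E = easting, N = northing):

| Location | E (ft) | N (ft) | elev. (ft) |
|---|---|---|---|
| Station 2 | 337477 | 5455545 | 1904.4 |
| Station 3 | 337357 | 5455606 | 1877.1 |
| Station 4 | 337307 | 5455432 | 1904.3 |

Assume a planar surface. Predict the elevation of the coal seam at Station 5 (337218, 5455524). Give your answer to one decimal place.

Two edge vectors: Station 2→Station 3 = (-120, 61, -27.3), Station 2→Station 4 = (-170, -113, -0.1).
Normal n = (Station 2→Station 3) × (Station 2→Station 4) = (-3091, 4629, 23930).
So ∂z/∂E = −n_x/n_z = 0.129168408 and ∂z/∂N = −n_y/n_z = −0.193439198.
Intercept c from Station 2: 1904.4 − 43591.37 + 1055316.25 = 1013629.28.
At (337218, 5455524): z = 43557.9 − 1055312.2 + 1013629.28 = 1875.0 ft.

1875.0 ft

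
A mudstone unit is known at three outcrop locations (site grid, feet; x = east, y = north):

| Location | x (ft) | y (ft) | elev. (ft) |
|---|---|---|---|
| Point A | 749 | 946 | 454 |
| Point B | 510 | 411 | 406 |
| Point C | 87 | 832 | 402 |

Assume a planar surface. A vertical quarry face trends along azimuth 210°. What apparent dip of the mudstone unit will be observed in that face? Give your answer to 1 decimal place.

Let the plane be z = a·x + b·y + c.
Point B−Point A: −239a − 535b = −48;  Point C−Point A: −662a − 114b = −52.
Solving gives a = 0.06836, b = 0.05918.
Unit vector along 210° is (sin 210°, cos 210°) = (-0.5000, -0.8660).
Slope in that direction = a·(-0.5000) + b·(-0.8660) = −0.08543.
Apparent dip = arctan|0.08543| = 4.9° (true dip is 5.2°, so apparent ≤ true as expected).

4.9°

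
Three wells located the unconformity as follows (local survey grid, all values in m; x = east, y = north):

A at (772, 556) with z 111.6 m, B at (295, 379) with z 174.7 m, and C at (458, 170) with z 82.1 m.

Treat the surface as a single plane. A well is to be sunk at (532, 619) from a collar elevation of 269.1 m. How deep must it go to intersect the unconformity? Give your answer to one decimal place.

85.7 m

Let the plane be z = a·x + b·y + c.
B−A: −477a − 177b = 63.1;  C−A: −314a − 386b = −29.5.
Solving gives a = −0.23010, b = 0.26361.
Then c = 111.6 − a·772 − b·556 = 142.67.
At (532, 619): z_contact = −122.41 + 163.17 + 142.67 = 183.43 m.
Depth below ground = 269.1 − 183.43 = 85.7 m.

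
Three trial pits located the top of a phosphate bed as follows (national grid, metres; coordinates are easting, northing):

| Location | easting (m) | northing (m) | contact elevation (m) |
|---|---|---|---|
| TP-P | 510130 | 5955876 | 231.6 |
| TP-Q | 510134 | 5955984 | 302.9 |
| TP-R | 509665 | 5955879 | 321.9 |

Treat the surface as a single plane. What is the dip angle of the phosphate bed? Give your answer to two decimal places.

34.75°

Two edge vectors: TP-P→TP-Q = (4, 108, 71.3), TP-P→TP-R = (-465, 3, 90.3).
Normal n = (TP-P→TP-Q) × (TP-P→TP-R) = (9538.5, -33515.7, 50232).
So ∂z/∂easting = −n_x/n_z = −0.18989 and ∂z/∂northing = −n_y/n_z = 0.66722.
Gradient magnitude |∇z| = √(a² + b²) = √(0.03606 + 0.44518) = 0.69371.
True dip = arctan(0.69371) = 34.75°, dipping toward SSE (azimuth ≈ 164°).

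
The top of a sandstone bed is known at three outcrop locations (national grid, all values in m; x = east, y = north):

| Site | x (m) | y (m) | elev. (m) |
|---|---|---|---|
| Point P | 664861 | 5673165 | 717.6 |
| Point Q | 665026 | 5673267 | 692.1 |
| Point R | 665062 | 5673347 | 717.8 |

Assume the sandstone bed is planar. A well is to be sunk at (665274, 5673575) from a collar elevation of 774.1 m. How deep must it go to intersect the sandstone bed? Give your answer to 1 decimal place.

36.6 m

Two edge vectors: Point P→Point Q = (165, 102, -25.5), Point P→Point R = (201, 182, 0.2).
Normal n = (Point P→Point Q) × (Point P→Point R) = (4661.4, -5158.5, 9528).
So ∂z/∂x = −n_x/n_z = −0.489231738 and ∂z/∂y = −n_y/n_z = 0.541404282.
Intercept c from Point P: 717.6 + 325271.10 − 3071475.82 = −2745487.12.
At (665274, 5673575): z_contact = −325473.16 + 3071697.80 − 2745487.12 = 737.52 m.
Depth below ground = 774.1 − 737.52 = 36.6 m.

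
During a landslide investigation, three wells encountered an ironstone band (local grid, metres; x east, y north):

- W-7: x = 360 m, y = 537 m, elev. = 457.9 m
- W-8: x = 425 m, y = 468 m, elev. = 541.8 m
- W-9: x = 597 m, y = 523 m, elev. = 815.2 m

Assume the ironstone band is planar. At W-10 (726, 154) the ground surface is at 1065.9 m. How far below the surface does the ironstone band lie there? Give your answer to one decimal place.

Two edge vectors: W-7→W-8 = (65, -69, 83.9), W-7→W-9 = (237, -14, 357.3).
Normal n = (W-7→W-8) × (W-7→W-9) = (-23479.1, -3340.2, 15443).
So ∂z/∂x = −n_x/n_z = 1.52037 and ∂z/∂y = −n_y/n_z = 0.21629.
Intercept c from W-7: 457.9 − 547.33 − 116.15 = −205.58.
At (726, 154): z_contact = 1103.79 + 33.31 − 205.58 = 931.52 m.
Depth below ground = 1065.9 − 931.52 = 134.4 m.

134.4 m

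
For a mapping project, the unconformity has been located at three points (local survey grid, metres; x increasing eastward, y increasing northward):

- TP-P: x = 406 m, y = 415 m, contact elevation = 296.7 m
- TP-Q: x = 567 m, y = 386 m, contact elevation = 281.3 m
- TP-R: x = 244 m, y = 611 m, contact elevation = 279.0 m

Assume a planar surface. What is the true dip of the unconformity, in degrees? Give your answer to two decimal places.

Two edge vectors: TP-P→TP-Q = (161, -29, -15.4), TP-P→TP-R = (-162, 196, -17.7).
Normal n = (TP-P→TP-Q) × (TP-P→TP-R) = (3531.7, 5344.5, 26858).
So ∂z/∂x = −n_x/n_z = −0.13150 and ∂z/∂y = −n_y/n_z = −0.19899.
Gradient magnitude |∇z| = √(a² + b²) = √(0.01729 + 0.03960) = 0.23851.
True dip = arctan(0.23851) = 13.42°, dipping toward NNE (azimuth ≈ 033°).

13.42°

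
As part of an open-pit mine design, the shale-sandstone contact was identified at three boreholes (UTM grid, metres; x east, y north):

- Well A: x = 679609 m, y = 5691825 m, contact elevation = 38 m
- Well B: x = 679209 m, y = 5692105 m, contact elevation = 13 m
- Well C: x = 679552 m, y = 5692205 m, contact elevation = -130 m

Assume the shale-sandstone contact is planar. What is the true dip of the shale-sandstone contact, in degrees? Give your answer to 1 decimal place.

29.1°

Let the plane be z = a·x + b·y + c.
Well B−Well A: −400a + 280b = −25;  Well C−Well A: −57a + 380b = −168.
Solving gives a = −0.27595, b = −0.48350.
Gradient magnitude |∇z| = √(a² + b²) = √(0.07615 + 0.23377) = 0.55670.
True dip = arctan(0.55670) = 29.1°, dipping toward NNE (azimuth ≈ 030°).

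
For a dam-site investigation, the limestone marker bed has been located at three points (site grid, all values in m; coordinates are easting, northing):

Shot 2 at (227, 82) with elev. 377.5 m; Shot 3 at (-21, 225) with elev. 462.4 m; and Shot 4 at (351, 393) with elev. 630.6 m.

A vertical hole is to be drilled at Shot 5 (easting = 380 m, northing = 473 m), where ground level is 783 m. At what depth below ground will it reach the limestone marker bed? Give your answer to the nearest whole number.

Two edge vectors: Shot 2→Shot 3 = (-248, 143, 84.9), Shot 2→Shot 4 = (124, 311, 253.1).
Normal n = (Shot 2→Shot 3) × (Shot 2→Shot 4) = (9789.4, 73296.4, -94860).
So ∂z/∂easting = −n_x/n_z = 0.10320 and ∂z/∂northing = −n_y/n_z = 0.77268.
Intercept c from Shot 2: 377.5 − 23.43 − 63.36 = 290.71.
At (380, 473): z_contact = 39.2 + 365.5 + 290.71 = 695.4 m.
Depth below ground = 783 − 695.4 = 88 m.

88 m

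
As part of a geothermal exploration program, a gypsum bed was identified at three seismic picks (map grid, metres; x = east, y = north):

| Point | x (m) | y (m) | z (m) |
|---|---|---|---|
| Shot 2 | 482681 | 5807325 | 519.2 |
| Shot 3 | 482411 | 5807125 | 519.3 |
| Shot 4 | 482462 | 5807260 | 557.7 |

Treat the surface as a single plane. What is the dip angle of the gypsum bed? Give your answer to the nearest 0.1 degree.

26.2°

Two edge vectors: Shot 2→Shot 3 = (-270, -200, 0.1), Shot 2→Shot 4 = (-219, -65, 38.5).
Normal n = (Shot 2→Shot 3) × (Shot 2→Shot 4) = (-7693.5, 10373.1, -26250).
So ∂z/∂x = −n_x/n_z = −0.29309 and ∂z/∂y = −n_y/n_z = 0.39517.
Gradient magnitude |∇z| = √(a² + b²) = √(0.08590 + 0.15616) = 0.49199.
True dip = arctan(0.49199) = 26.2°, dipping toward SE (azimuth ≈ 143°).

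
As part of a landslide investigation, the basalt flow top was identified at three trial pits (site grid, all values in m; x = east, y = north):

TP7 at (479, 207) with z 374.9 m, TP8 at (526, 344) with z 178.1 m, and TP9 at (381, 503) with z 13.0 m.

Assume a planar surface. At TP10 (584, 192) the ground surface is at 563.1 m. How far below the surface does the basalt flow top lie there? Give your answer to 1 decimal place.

Let the plane be z = a·x + b·y + c.
TP8−TP7: 47a + 137b = −196.8;  TP9−TP7: −98a + 296b = −361.9.
Solving gives a = −0.31723, b = −1.32766.
Then c = 374.9 − a·479 − b·207 = 801.68.
At (584, 192): z_contact = −185.26 − 254.91 + 801.68 = 361.51 m.
Depth below ground = 563.1 − 361.51 = 201.6 m.

201.6 m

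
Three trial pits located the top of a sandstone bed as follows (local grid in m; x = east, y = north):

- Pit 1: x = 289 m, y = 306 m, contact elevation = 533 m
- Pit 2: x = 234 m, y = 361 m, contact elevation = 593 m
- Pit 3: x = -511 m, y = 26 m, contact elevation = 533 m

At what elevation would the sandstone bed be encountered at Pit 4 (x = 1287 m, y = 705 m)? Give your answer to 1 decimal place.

573.2 m

Two edge vectors: Pit 1→Pit 2 = (-55, 55, 60), Pit 1→Pit 3 = (-800, -280, 0).
Normal n = (Pit 1→Pit 2) × (Pit 1→Pit 3) = (16800, -48000, 59400).
So ∂z/∂x = −n_x/n_z = −0.282828 and ∂z/∂y = −n_y/n_z = 0.808081.
Intercept c from Pit 1: 533 + 81.74 − 247.27 = 367.46.
At (1287, 705): z = −364.0 + 569.7 + 367.46 = 573.2 m.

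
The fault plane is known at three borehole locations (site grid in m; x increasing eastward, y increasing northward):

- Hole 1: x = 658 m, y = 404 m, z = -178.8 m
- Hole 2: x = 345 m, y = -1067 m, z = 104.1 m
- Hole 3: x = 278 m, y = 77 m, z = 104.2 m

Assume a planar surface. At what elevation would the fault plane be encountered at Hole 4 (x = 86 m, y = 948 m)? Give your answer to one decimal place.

Let the plane be z = a·x + b·y + c.
Hole 2−Hole 1: −313a − 1471b = 282.9;  Hole 3−Hole 1: −380a − 327b = 283.
Solving gives a = −0.709076, b = −0.041441.
Then c = -178.8 − a·658 − b·404 = 304.51.
At (86, 948): z = −61.0 − 39.3 + 304.51 = 204.2 m.

204.2 m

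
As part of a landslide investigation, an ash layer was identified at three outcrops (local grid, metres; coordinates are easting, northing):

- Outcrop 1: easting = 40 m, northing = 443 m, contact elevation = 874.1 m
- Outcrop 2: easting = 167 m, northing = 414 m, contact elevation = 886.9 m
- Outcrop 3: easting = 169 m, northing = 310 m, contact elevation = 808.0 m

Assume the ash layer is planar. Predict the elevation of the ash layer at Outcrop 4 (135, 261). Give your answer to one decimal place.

761.2 m

Let the plane be z = a·easting + b·northing + c.
Outcrop 2−Outcrop 1: 127a − 29b = 12.8;  Outcrop 3−Outcrop 1: 129a − 133b = −66.1.
Solving gives a = 0.27523, b = 0.76395.
Then c = 874.1 − a·40 − b·443 = 524.66.
At (135, 261): z = 37.2 + 199.4 + 524.66 = 761.2 m.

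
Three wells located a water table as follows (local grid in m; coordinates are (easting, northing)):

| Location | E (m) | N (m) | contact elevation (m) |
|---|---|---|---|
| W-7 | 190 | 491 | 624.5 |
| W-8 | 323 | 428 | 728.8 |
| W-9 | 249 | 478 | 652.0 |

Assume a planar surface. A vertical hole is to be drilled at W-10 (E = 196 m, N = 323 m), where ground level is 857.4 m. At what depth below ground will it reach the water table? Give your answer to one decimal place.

20.8 m

Two edge vectors: W-7→W-8 = (133, -63, 104.3), W-7→W-9 = (59, -13, 27.5).
Normal n = (W-7→W-8) × (W-7→W-9) = (-376.6, 2496.2, 1988).
So ∂z/∂E = −n_x/n_z = 0.18944 and ∂z/∂N = −n_y/n_z = −1.25563.
Intercept c from W-7: 624.5 − 35.99 + 616.52 = 1205.02.
At (196, 323): z_contact = 37.13 − 405.57 + 1205.02 = 836.58 m.
Depth below ground = 857.4 − 836.58 = 20.8 m.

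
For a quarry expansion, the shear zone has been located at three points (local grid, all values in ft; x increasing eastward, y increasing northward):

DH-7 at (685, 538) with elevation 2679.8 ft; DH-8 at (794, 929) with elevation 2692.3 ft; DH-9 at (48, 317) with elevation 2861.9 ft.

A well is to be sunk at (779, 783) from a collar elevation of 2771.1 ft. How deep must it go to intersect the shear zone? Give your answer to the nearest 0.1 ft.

91.9 ft

Two edge vectors: DH-7→DH-8 = (109, 391, 12.5), DH-7→DH-9 = (-637, -221, 182.1).
Normal n = (DH-7→DH-8) × (DH-7→DH-9) = (73963.6, -27811.4, 224978).
So ∂z/∂x = −n_x/n_z = −0.32876 and ∂z/∂y = −n_y/n_z = 0.12362.
Intercept c from DH-7: 2679.8 + 225.20 − 66.51 = 2838.49.
At (779, 783): z_contact = −256.10 + 96.79 + 2838.49 = 2679.18 ft.
Depth below ground = 2771.1 − 2679.18 = 91.9 ft.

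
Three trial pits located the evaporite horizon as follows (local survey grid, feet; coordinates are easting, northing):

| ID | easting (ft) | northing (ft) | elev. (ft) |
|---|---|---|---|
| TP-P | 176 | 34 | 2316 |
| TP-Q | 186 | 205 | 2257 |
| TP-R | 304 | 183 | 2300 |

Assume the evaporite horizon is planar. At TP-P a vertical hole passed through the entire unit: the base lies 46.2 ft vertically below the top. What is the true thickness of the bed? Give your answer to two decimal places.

41.84 ft

Two edge vectors: TP-P→TP-Q = (10, 171, -59), TP-P→TP-R = (128, 149, -16).
Normal n = (TP-P→TP-Q) × (TP-P→TP-R) = (6055, -7392, -20398).
So ∂z/∂easting = −n_x/n_z = 0.29684 and ∂z/∂northing = −n_y/n_z = −0.36239.
|∇z| = √(a²+b²) = 0.46845, so dip δ = arctan(0.46845) = 25.10°.
True thickness = vertical thickness × cos δ = 46.2 × cos 25.10° = 41.84 ft.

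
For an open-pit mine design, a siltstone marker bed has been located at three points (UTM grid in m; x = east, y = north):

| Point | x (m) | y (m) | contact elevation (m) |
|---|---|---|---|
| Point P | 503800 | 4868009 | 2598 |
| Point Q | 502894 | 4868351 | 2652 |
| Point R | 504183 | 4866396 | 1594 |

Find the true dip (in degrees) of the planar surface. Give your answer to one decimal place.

34.8°

Let the plane be z = a·x + b·y + c.
Point Q−Point P: −906a + 342b = 54;  Point R−Point P: 383a − 1613b = −1004.
Solving gives a = 0.19262, b = 0.66818.
Gradient magnitude |∇z| = √(a² + b²) = √(0.03710 + 0.44647) = 0.69539.
True dip = arctan(0.69539) = 34.8°, dipping toward SSW (azimuth ≈ 196°).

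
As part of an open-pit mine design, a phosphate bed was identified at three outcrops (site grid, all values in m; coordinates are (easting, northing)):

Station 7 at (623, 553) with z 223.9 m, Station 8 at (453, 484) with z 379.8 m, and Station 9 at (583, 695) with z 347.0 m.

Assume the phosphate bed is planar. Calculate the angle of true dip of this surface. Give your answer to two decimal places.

51.63°

Two edge vectors: Station 7→Station 8 = (-170, -69, 155.9), Station 7→Station 9 = (-40, 142, 123.1).
Normal n = (Station 7→Station 8) × (Station 7→Station 9) = (-30631.7, 14691, -26900).
So ∂z/∂E = −n_x/n_z = −1.13872 and ∂z/∂N = −n_y/n_z = 0.54613.
Gradient magnitude |∇z| = √(a² + b²) = √(1.29669 + 0.29826) = 1.26292.
True dip = arctan(1.26292) = 51.63°, dipping toward ESE (azimuth ≈ 116°).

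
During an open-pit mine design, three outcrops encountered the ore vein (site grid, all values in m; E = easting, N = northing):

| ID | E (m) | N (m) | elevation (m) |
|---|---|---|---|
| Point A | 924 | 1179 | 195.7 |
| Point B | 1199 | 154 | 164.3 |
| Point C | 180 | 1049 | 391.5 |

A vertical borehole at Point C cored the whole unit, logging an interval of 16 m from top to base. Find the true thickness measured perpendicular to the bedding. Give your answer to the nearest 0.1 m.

15.5 m

Two edge vectors: Point A→Point B = (275, -1025, -31.4), Point A→Point C = (-744, -130, 195.8).
Normal n = (Point A→Point B) × (Point A→Point C) = (-204777, -30483.4, -798350).
So ∂z/∂E = −n_x/n_z = −0.25650 and ∂z/∂N = −n_y/n_z = −0.03818.
|∇z| = √(a²+b²) = 0.25933, so dip δ = arctan(0.25933) = 14.54°.
True thickness = vertical thickness × cos δ = 16 × cos 14.54° = 15.5 m.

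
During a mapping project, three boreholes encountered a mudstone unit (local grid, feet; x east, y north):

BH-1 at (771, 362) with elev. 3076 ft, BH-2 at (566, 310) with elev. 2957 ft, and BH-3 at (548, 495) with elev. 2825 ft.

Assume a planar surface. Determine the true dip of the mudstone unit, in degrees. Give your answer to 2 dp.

44.47°

Two edge vectors: BH-1→BH-2 = (-205, -52, -119), BH-1→BH-3 = (-223, 133, -251).
Normal n = (BH-1→BH-2) × (BH-1→BH-3) = (28879, -24918, -38861).
So ∂z/∂x = −n_x/n_z = 0.74314 and ∂z/∂y = −n_y/n_z = −0.64121.
Gradient magnitude |∇z| = √(a² + b²) = √(0.55225 + 0.41115) = 0.98153.
True dip = arctan(0.98153) = 44.47°, dipping toward NW (azimuth ≈ 311°).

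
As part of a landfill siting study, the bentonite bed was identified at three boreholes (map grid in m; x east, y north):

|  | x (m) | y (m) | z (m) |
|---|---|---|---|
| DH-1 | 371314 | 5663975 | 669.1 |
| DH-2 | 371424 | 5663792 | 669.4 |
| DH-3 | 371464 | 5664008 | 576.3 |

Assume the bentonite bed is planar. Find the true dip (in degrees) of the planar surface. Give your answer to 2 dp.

Let the plane be z = a·x + b·y + c.
DH-2−DH-1: 110a − 183b = 0.3;  DH-3−DH-1: 150a + 33b = −92.8.
Solving gives a = −0.54609, b = −0.32989.
Gradient magnitude |∇z| = √(a² + b²) = √(0.29822 + 0.10883) = 0.63800.
True dip = arctan(0.63800) = 32.54°, dipping toward ENE (azimuth ≈ 059°).

32.54°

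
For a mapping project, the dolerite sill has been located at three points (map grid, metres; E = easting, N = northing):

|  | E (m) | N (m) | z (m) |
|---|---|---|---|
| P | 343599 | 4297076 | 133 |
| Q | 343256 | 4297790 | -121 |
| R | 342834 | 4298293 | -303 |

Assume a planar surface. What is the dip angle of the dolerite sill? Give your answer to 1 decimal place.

19.2°

Let the plane be z = a·E + b·N + c.
Q−P: −343a + 714b = −254;  R−P: −765a + 1217b = −436.
Solving gives a = 0.01697, b = −0.34759.
Gradient magnitude |∇z| = √(a² + b²) = √(0.00029 + 0.12082) = 0.34800.
True dip = arctan(0.34800) = 19.2°, dipping toward N (azimuth ≈ 357°).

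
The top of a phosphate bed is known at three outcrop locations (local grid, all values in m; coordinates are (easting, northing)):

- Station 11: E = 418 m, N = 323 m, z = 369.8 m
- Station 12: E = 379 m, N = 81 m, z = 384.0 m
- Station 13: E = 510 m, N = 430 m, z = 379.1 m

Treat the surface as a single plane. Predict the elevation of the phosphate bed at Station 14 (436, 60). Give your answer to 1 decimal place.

Two edge vectors: Station 11→Station 12 = (-39, -242, 14.2), Station 11→Station 13 = (92, 107, 9.3).
Normal n = (Station 11→Station 12) × (Station 11→Station 13) = (-3770, 1669.1, 18091).
So ∂z/∂E = −n_x/n_z = 0.20839 and ∂z/∂N = −n_y/n_z = −0.09226.
Intercept c from Station 11: 369.8 − 87.11 + 29.80 = 312.49.
At (436, 60): z = 90.9 − 5.5 + 312.49 = 397.8 m.

397.8 m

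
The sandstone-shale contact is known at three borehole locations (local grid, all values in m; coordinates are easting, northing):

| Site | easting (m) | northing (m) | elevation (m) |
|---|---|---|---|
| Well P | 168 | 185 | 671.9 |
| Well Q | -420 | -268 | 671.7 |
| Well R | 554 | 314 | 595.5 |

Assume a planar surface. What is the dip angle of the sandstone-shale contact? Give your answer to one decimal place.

Let the plane be z = a·easting + b·northing + c.
Well Q−Well P: −588a − 453b = −0.2;  Well R−Well P: 386a + 129b = −76.4.
Solving gives a = −0.34983, b = 0.45452.
Gradient magnitude |∇z| = √(a² + b²) = √(0.12238 + 0.20659) = 0.57356.
True dip = arctan(0.57356) = 29.8°, dipping toward SE (azimuth ≈ 142°).

29.8°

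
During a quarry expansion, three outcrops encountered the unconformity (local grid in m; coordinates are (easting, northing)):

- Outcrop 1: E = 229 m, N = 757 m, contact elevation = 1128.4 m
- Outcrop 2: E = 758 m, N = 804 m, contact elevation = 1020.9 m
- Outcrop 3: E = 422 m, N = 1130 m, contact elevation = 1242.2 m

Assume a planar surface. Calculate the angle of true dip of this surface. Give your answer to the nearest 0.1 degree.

26.2°

Two edge vectors: Outcrop 1→Outcrop 2 = (529, 47, -107.5), Outcrop 1→Outcrop 3 = (193, 373, 113.8).
Normal n = (Outcrop 1→Outcrop 2) × (Outcrop 1→Outcrop 3) = (45446.1, -80947.7, 188246).
So ∂z/∂E = −n_x/n_z = −0.24142 and ∂z/∂N = −n_y/n_z = 0.43001.
Gradient magnitude |∇z| = √(a² + b²) = √(0.05828 + 0.18491) = 0.49314.
True dip = arctan(0.49314) = 26.2°, dipping toward SSE (azimuth ≈ 151°).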